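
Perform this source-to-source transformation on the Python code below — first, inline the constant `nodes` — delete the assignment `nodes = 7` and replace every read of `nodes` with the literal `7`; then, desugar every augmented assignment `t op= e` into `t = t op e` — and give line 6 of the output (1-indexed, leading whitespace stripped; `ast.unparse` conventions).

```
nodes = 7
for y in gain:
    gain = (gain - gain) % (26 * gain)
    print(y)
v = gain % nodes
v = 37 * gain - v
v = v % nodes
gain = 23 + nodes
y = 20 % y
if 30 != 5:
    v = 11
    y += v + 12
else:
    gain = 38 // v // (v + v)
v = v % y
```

v = v % 7

Transformed code:
for y in gain:
    gain = (gain - gain) % (26 * gain)
    print(y)
v = gain % 7
v = 37 * gain - v
v = v % 7
gain = 23 + 7
y = 20 % y
if 30 != 5:
    v = 11
    y = y + (v + 12)
else:
    gain = 38 // v // (v + v)
v = v % y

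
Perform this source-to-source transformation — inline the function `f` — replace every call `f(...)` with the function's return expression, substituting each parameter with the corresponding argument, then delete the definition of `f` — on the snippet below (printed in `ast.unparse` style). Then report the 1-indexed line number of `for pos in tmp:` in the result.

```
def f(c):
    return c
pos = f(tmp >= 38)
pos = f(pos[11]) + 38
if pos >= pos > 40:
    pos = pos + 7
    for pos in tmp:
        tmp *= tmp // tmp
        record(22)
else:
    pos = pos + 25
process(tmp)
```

Transformed code:
pos = tmp >= 38
pos = pos[11] + 38
if pos >= pos > 40:
    pos = pos + 7
    for pos in tmp:
        tmp *= tmp // tmp
        record(22)
else:
    pos = pos + 25
process(tmp)

5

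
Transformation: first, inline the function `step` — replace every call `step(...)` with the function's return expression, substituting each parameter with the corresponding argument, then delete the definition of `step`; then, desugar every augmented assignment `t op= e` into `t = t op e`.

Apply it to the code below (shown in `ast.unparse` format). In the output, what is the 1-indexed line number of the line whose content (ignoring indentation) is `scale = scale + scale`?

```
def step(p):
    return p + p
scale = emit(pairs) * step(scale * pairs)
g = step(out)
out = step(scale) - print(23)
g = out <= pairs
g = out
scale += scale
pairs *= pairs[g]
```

Transformed code:
scale = emit(pairs) * (scale * pairs + scale * pairs)
g = out + out
out = scale + scale - print(23)
g = out <= pairs
g = out
scale = scale + scale
pairs = pairs * pairs[g]

6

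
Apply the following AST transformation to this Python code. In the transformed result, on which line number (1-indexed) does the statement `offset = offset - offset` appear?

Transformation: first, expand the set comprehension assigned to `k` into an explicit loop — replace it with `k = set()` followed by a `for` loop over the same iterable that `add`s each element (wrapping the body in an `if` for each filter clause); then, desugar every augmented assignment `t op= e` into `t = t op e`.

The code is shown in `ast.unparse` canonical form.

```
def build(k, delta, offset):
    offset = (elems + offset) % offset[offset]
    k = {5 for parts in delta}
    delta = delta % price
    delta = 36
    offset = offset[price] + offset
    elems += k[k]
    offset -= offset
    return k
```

Transformed code:
def build(k, delta, offset):
    offset = (elems + offset) % offset[offset]
    k = set()
    for parts in delta:
        k.add(5)
    delta = delta % price
    delta = 36
    offset = offset[price] + offset
    elems = elems + k[k]
    offset = offset - offset
    return k

10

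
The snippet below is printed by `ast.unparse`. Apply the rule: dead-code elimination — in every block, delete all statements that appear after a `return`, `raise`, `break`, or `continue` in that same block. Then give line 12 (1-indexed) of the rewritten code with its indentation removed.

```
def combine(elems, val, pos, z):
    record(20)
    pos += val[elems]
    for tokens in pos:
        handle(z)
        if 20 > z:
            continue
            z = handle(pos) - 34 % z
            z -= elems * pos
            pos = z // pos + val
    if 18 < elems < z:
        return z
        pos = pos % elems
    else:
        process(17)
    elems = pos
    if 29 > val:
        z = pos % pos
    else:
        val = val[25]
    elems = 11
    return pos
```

elems = pos

Transformed code:
def combine(elems, val, pos, z):
    record(20)
    pos += val[elems]
    for tokens in pos:
        handle(z)
        if 20 > z:
            continue
    if 18 < elems < z:
        return z
    else:
        process(17)
    elems = pos
    if 29 > val:
        z = pos % pos
    else:
        val = val[25]
    elems = 11
    return pos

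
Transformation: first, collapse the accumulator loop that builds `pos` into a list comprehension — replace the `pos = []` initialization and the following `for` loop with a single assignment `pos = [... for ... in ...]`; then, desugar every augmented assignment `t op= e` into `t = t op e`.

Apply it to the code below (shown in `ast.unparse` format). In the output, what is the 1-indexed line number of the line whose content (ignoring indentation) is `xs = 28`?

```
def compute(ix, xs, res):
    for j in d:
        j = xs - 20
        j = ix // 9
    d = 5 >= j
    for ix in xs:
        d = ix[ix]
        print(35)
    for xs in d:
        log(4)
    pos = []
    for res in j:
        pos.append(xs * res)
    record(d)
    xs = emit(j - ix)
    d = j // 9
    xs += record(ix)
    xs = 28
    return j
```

Transformed code:
def compute(ix, xs, res):
    for j in d:
        j = xs - 20
        j = ix // 9
    d = 5 >= j
    for ix in xs:
        d = ix[ix]
        print(35)
    for xs in d:
        log(4)
    pos = [xs * res for res in j]
    record(d)
    xs = emit(j - ix)
    d = j // 9
    xs = xs + record(ix)
    xs = 28
    return j

16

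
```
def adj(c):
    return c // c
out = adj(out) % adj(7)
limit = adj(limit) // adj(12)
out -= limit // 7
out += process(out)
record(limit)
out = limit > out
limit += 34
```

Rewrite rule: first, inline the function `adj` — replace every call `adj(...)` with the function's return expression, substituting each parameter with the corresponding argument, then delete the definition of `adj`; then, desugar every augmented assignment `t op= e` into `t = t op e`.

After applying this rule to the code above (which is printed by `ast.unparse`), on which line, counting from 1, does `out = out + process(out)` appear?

Transformed code:
out = out // out % (7 // 7)
limit = limit // limit // (12 // 12)
out = out - limit // 7
out = out + process(out)
record(limit)
out = limit > out
limit = limit + 34

4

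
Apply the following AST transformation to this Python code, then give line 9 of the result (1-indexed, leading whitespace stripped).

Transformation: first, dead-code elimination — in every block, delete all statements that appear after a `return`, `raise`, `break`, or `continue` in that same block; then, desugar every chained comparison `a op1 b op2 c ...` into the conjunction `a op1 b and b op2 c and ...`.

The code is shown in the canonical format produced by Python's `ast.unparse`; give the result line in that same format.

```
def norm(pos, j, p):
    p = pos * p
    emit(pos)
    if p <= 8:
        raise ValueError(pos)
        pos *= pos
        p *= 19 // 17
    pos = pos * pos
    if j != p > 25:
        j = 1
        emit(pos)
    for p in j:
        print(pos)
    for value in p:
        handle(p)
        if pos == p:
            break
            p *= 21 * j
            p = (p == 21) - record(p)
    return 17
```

emit(pos)

Transformed code:
def norm(pos, j, p):
    p = pos * p
    emit(pos)
    if p <= 8:
        raise ValueError(pos)
    pos = pos * pos
    if j != p and p > 25:
        j = 1
        emit(pos)
    for p in j:
        print(pos)
    for value in p:
        handle(p)
        if pos == p:
            break
    return 17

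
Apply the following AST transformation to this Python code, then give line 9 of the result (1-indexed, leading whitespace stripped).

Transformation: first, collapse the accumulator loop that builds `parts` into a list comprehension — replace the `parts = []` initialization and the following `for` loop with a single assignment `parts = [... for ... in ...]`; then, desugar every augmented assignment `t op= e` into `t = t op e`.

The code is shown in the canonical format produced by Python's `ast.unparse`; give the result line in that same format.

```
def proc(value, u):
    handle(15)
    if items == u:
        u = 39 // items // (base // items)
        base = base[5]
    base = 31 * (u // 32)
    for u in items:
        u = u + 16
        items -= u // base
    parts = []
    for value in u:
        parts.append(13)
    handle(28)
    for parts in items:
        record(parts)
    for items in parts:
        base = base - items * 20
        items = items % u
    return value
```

Transformed code:
def proc(value, u):
    handle(15)
    if items == u:
        u = 39 // items // (base // items)
        base = base[5]
    base = 31 * (u // 32)
    for u in items:
        u = u + 16
        items = items - u // base
    parts = [13 for value in u]
    handle(28)
    for parts in items:
        record(parts)
    for items in parts:
        base = base - items * 20
        items = items % u
    return value

items = items - u // base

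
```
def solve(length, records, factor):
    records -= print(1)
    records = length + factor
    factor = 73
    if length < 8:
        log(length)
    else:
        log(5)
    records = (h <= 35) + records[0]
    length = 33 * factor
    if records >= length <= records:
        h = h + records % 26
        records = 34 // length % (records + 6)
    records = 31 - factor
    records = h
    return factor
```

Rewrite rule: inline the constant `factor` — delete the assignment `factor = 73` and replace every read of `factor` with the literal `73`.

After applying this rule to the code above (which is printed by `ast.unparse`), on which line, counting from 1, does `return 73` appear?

Transformed code:
def solve(length, records, factor):
    records -= print(1)
    records = length + 73
    if length < 8:
        log(length)
    else:
        log(5)
    records = (h <= 35) + records[0]
    length = 33 * 73
    if records >= length <= records:
        h = h + records % 26
        records = 34 // length % (records + 6)
    records = 31 - 73
    records = h
    return 73

15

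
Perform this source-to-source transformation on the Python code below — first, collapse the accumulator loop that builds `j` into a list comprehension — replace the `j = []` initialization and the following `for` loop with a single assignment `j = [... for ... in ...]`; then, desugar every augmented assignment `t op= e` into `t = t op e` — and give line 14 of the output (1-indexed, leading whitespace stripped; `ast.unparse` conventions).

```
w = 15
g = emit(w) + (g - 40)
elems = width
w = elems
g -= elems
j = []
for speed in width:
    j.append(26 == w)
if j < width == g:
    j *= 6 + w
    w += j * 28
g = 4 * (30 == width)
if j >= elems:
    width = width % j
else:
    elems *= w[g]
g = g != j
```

elems = elems * w[g]

Transformed code:
w = 15
g = emit(w) + (g - 40)
elems = width
w = elems
g = g - elems
j = [26 == w for speed in width]
if j < width == g:
    j = j * (6 + w)
    w = w + j * 28
g = 4 * (30 == width)
if j >= elems:
    width = width % j
else:
    elems = elems * w[g]
g = g != j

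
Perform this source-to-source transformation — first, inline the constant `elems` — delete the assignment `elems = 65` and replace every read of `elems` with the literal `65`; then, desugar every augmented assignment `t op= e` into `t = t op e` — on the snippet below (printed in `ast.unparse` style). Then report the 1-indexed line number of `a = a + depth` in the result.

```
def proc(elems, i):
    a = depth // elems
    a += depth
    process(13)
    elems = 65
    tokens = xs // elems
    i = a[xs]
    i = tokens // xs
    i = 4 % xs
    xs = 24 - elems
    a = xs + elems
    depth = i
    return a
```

Transformed code:
def proc(elems, i):
    a = depth // 65
    a = a + depth
    process(13)
    tokens = xs // 65
    i = a[xs]
    i = tokens // xs
    i = 4 % xs
    xs = 24 - 65
    a = xs + 65
    depth = i
    return a

3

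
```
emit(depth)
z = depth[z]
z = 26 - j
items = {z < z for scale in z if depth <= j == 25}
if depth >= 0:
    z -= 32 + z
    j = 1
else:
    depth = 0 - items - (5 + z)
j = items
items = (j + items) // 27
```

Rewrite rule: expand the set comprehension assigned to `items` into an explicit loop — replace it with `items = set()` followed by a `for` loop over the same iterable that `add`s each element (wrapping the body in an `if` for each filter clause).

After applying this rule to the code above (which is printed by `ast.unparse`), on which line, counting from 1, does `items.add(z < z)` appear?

7

Transformed code:
emit(depth)
z = depth[z]
z = 26 - j
items = set()
for scale in z:
    if depth <= j == 25:
        items.add(z < z)
if depth >= 0:
    z -= 32 + z
    j = 1
else:
    depth = 0 - items - (5 + z)
j = items
items = (j + items) // 27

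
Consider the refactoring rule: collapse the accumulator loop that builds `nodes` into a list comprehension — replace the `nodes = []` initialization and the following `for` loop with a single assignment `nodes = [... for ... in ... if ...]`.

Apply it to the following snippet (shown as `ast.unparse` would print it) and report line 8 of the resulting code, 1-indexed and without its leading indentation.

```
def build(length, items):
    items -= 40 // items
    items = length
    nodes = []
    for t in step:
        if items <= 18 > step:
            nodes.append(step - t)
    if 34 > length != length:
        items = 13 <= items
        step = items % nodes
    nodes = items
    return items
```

nodes = items

Transformed code:
def build(length, items):
    items -= 40 // items
    items = length
    nodes = [step - t for t in step if items <= 18 > step]
    if 34 > length != length:
        items = 13 <= items
        step = items % nodes
    nodes = items
    return items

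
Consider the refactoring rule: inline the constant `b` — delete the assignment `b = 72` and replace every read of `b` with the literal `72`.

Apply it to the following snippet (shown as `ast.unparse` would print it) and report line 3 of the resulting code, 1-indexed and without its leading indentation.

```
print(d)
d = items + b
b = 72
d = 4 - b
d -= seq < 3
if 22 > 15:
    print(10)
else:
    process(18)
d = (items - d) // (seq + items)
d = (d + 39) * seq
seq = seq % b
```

Transformed code:
print(d)
d = items + 72
d = 4 - 72
d -= seq < 3
if 22 > 15:
    print(10)
else:
    process(18)
d = (items - d) // (seq + items)
d = (d + 39) * seq
seq = seq % 72

d = 4 - 72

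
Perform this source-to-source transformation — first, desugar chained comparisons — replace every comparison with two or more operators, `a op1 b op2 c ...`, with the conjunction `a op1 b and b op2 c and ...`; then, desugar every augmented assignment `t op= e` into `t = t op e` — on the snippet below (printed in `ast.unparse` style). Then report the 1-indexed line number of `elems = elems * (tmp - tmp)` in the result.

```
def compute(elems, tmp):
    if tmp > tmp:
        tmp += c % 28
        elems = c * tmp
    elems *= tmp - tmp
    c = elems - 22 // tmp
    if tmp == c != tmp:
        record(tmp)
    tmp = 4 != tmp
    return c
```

5

Transformed code:
def compute(elems, tmp):
    if tmp > tmp:
        tmp = tmp + c % 28
        elems = c * tmp
    elems = elems * (tmp - tmp)
    c = elems - 22 // tmp
    if tmp == c and c != tmp:
        record(tmp)
    tmp = 4 != tmp
    return c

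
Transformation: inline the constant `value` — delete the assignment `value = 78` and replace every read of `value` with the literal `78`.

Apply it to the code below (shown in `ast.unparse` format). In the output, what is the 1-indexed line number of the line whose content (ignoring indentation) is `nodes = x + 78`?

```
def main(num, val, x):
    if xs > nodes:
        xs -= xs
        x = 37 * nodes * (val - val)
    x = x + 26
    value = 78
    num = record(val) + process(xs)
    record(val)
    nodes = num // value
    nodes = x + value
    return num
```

Transformed code:
def main(num, val, x):
    if xs > nodes:
        xs -= xs
        x = 37 * nodes * (val - val)
    x = x + 26
    num = record(val) + process(xs)
    record(val)
    nodes = num // 78
    nodes = x + 78
    return num

9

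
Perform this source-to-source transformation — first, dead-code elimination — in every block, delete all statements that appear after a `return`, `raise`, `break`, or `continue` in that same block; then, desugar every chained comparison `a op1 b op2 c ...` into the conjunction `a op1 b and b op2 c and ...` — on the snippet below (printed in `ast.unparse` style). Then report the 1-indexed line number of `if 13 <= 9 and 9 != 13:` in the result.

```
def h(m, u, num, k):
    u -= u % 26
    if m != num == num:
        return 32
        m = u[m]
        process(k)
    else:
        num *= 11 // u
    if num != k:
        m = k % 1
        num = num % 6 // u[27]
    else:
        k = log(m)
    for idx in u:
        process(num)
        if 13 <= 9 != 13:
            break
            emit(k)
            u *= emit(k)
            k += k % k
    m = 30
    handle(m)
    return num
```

Transformed code:
def h(m, u, num, k):
    u -= u % 26
    if m != num and num == num:
        return 32
    else:
        num *= 11 // u
    if num != k:
        m = k % 1
        num = num % 6 // u[27]
    else:
        k = log(m)
    for idx in u:
        process(num)
        if 13 <= 9 and 9 != 13:
            break
    m = 30
    handle(m)
    return num

14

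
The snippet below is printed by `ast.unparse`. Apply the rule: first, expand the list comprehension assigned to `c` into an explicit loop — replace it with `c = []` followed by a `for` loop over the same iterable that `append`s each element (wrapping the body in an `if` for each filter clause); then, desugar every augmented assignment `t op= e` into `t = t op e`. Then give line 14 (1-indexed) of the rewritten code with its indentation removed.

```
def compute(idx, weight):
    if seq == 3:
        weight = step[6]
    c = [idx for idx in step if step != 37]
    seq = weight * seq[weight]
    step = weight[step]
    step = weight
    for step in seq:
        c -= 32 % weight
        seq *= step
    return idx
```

return idx

Transformed code:
def compute(idx, weight):
    if seq == 3:
        weight = step[6]
    c = []
    for idx in step:
        if step != 37:
            c.append(idx)
    seq = weight * seq[weight]
    step = weight[step]
    step = weight
    for step in seq:
        c = c - 32 % weight
        seq = seq * step
    return idx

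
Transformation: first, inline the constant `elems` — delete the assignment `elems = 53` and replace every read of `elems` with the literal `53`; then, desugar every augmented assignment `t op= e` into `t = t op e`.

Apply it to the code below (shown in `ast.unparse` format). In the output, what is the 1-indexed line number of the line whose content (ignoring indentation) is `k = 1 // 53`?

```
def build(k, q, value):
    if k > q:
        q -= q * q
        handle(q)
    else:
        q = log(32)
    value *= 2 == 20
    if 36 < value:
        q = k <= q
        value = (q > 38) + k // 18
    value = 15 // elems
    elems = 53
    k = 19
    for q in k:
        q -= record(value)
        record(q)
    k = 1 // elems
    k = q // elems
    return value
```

Transformed code:
def build(k, q, value):
    if k > q:
        q = q - q * q
        handle(q)
    else:
        q = log(32)
    value = value * (2 == 20)
    if 36 < value:
        q = k <= q
        value = (q > 38) + k // 18
    value = 15 // 53
    k = 19
    for q in k:
        q = q - record(value)
        record(q)
    k = 1 // 53
    k = q // 53
    return value

16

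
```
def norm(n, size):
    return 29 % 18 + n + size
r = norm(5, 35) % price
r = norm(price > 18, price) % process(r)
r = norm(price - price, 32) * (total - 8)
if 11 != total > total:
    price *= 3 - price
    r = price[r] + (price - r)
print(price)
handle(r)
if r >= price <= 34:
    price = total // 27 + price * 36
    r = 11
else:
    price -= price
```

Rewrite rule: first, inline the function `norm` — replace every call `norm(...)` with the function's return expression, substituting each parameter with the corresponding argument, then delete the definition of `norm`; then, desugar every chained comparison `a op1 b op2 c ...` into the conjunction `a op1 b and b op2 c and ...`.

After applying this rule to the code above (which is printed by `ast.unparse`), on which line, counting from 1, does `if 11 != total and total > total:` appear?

Transformed code:
r = (29 % 18 + 5 + 35) % price
r = (29 % 18 + (price > 18) + price) % process(r)
r = (29 % 18 + (price - price) + 32) * (total - 8)
if 11 != total and total > total:
    price *= 3 - price
    r = price[r] + (price - r)
print(price)
handle(r)
if r >= price and price <= 34:
    price = total // 27 + price * 36
    r = 11
else:
    price -= price

4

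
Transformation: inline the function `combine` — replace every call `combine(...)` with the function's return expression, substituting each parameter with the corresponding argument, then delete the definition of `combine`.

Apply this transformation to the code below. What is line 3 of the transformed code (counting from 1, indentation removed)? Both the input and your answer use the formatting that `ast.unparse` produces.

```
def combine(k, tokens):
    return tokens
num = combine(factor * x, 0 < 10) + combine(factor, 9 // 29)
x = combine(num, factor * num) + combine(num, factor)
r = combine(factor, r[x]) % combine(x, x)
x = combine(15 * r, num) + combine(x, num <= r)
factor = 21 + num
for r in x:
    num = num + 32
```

Transformed code:
num = (0 < 10) + 9 // 29
x = factor * num + factor
r = r[x] % x
x = num + (num <= r)
factor = 21 + num
for r in x:
    num = num + 32

r = r[x] % x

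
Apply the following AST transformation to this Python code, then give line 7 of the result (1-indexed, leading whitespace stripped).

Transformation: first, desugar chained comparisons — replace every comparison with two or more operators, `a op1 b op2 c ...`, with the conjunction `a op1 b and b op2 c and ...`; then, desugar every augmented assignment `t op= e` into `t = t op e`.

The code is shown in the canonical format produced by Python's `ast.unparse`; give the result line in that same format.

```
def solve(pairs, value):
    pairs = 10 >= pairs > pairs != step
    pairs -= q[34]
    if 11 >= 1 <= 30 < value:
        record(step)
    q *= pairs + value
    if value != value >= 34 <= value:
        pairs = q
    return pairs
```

Transformed code:
def solve(pairs, value):
    pairs = 10 >= pairs and pairs > pairs and (pairs != step)
    pairs = pairs - q[34]
    if 11 >= 1 and 1 <= 30 and (30 < value):
        record(step)
    q = q * (pairs + value)
    if value != value and value >= 34 and (34 <= value):
        pairs = q
    return pairs

if value != value and value >= 34 and (34 <= value):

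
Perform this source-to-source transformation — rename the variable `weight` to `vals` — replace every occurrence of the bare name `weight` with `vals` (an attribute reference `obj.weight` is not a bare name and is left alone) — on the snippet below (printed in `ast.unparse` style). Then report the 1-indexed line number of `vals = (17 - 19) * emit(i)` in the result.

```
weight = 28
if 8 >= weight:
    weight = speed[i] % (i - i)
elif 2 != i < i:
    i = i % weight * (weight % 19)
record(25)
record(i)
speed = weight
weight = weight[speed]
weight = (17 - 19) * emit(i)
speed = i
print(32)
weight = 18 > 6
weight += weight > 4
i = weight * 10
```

Transformed code:
vals = 28
if 8 >= vals:
    vals = speed[i] % (i - i)
elif 2 != i < i:
    i = i % vals * (vals % 19)
record(25)
record(i)
speed = vals
vals = vals[speed]
vals = (17 - 19) * emit(i)
speed = i
print(32)
vals = 18 > 6
vals += vals > 4
i = vals * 10

10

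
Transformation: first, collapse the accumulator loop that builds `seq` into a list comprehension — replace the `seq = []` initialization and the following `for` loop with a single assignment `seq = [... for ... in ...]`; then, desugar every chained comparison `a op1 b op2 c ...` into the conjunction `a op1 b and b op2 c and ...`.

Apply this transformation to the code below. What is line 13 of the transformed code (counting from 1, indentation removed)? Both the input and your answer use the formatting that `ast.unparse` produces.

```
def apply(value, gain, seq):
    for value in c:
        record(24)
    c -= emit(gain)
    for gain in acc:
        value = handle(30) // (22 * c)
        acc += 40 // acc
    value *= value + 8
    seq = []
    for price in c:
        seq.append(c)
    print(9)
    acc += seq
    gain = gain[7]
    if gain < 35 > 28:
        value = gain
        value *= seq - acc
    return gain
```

Transformed code:
def apply(value, gain, seq):
    for value in c:
        record(24)
    c -= emit(gain)
    for gain in acc:
        value = handle(30) // (22 * c)
        acc += 40 // acc
    value *= value + 8
    seq = [c for price in c]
    print(9)
    acc += seq
    gain = gain[7]
    if gain < 35 and 35 > 28:
        value = gain
        value *= seq - acc
    return gain

if gain < 35 and 35 > 28:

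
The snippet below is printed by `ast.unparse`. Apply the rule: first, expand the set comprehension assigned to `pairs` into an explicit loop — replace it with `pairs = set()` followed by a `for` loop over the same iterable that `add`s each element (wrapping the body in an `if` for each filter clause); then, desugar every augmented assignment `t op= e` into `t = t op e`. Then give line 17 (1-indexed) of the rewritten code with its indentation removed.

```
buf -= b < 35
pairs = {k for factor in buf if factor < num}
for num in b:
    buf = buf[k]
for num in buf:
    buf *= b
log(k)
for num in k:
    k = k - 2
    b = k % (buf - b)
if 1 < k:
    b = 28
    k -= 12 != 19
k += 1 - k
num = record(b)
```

k = k + (1 - k)

Transformed code:
buf = buf - (b < 35)
pairs = set()
for factor in buf:
    if factor < num:
        pairs.add(k)
for num in b:
    buf = buf[k]
for num in buf:
    buf = buf * b
log(k)
for num in k:
    k = k - 2
    b = k % (buf - b)
if 1 < k:
    b = 28
    k = k - (12 != 19)
k = k + (1 - k)
num = record(b)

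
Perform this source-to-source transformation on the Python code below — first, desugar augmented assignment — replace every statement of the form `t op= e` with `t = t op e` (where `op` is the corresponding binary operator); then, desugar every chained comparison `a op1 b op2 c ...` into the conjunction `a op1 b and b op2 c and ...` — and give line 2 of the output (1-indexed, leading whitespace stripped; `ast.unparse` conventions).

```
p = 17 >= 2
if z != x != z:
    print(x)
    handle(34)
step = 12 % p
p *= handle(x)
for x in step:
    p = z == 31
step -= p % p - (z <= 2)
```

Transformed code:
p = 17 >= 2
if z != x and x != z:
    print(x)
    handle(34)
step = 12 % p
p = p * handle(x)
for x in step:
    p = z == 31
step = step - (p % p - (z <= 2))

if z != x and x != z:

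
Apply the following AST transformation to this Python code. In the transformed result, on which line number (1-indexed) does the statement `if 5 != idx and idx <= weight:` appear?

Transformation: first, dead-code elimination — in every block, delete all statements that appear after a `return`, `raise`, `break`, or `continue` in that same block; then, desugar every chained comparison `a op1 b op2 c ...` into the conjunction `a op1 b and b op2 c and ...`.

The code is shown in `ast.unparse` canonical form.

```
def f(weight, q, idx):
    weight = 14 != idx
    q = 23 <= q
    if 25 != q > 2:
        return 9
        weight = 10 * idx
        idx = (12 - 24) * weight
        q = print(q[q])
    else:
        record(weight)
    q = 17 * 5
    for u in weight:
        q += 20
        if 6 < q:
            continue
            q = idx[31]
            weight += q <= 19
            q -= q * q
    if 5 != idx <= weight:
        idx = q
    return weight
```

13

Transformed code:
def f(weight, q, idx):
    weight = 14 != idx
    q = 23 <= q
    if 25 != q and q > 2:
        return 9
    else:
        record(weight)
    q = 17 * 5
    for u in weight:
        q += 20
        if 6 < q:
            continue
    if 5 != idx and idx <= weight:
        idx = q
    return weight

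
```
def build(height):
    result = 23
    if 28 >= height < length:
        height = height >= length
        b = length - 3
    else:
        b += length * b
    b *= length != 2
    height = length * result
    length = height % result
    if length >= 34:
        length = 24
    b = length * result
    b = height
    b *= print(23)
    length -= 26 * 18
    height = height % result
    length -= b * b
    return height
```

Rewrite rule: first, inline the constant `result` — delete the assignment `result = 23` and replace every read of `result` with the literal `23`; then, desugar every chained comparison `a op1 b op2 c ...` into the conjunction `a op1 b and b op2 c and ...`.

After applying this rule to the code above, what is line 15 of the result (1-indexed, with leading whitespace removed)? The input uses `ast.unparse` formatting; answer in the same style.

length -= 26 * 18

Transformed code:
def build(height):
    if 28 >= height and height < length:
        height = height >= length
        b = length - 3
    else:
        b += length * b
    b *= length != 2
    height = length * 23
    length = height % 23
    if length >= 34:
        length = 24
    b = length * 23
    b = height
    b *= print(23)
    length -= 26 * 18
    height = height % 23
    length -= b * b
    return height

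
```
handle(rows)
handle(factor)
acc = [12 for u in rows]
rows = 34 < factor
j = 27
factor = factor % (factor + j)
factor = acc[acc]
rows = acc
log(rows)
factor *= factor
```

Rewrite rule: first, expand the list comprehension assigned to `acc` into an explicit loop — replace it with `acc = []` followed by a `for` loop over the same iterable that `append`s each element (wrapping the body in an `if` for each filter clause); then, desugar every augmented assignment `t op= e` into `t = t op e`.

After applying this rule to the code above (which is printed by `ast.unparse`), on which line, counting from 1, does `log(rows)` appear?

11

Transformed code:
handle(rows)
handle(factor)
acc = []
for u in rows:
    acc.append(12)
rows = 34 < factor
j = 27
factor = factor % (factor + j)
factor = acc[acc]
rows = acc
log(rows)
factor = factor * factor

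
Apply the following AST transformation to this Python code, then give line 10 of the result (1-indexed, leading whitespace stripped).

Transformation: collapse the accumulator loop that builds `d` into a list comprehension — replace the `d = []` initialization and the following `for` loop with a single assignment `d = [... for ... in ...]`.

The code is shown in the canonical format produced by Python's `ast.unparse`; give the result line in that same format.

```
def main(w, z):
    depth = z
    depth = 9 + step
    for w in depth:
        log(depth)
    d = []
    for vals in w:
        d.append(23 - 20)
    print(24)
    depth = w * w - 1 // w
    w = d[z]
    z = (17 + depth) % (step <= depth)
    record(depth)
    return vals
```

Transformed code:
def main(w, z):
    depth = z
    depth = 9 + step
    for w in depth:
        log(depth)
    d = [23 - 20 for vals in w]
    print(24)
    depth = w * w - 1 // w
    w = d[z]
    z = (17 + depth) % (step <= depth)
    record(depth)
    return vals

z = (17 + depth) % (step <= depth)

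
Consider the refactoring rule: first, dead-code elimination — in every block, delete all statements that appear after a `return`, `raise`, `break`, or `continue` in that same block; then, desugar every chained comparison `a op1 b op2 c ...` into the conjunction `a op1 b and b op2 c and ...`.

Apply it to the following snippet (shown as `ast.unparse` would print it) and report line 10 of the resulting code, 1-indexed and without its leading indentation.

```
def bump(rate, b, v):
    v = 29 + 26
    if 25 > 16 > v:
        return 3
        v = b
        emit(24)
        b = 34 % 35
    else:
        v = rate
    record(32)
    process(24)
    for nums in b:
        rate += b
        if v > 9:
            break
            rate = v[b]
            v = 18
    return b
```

rate += b

Transformed code:
def bump(rate, b, v):
    v = 29 + 26
    if 25 > 16 and 16 > v:
        return 3
    else:
        v = rate
    record(32)
    process(24)
    for nums in b:
        rate += b
        if v > 9:
            break
    return b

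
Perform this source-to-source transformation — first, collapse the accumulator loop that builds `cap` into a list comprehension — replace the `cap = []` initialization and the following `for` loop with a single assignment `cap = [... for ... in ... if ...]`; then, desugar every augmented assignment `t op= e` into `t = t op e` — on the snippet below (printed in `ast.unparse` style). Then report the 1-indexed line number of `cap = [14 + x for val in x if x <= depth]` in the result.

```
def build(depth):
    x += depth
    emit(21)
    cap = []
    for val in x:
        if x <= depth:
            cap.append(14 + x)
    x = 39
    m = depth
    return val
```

4

Transformed code:
def build(depth):
    x = x + depth
    emit(21)
    cap = [14 + x for val in x if x <= depth]
    x = 39
    m = depth
    return val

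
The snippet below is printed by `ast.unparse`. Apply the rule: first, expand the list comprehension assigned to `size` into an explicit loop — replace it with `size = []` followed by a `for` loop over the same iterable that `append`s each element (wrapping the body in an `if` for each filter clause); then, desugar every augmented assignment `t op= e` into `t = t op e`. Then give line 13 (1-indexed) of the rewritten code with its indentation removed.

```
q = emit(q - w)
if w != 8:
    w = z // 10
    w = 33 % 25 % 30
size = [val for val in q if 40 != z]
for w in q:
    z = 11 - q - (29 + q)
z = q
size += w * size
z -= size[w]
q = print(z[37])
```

z = z - size[w]

Transformed code:
q = emit(q - w)
if w != 8:
    w = z // 10
    w = 33 % 25 % 30
size = []
for val in q:
    if 40 != z:
        size.append(val)
for w in q:
    z = 11 - q - (29 + q)
z = q
size = size + w * size
z = z - size[w]
q = print(z[37])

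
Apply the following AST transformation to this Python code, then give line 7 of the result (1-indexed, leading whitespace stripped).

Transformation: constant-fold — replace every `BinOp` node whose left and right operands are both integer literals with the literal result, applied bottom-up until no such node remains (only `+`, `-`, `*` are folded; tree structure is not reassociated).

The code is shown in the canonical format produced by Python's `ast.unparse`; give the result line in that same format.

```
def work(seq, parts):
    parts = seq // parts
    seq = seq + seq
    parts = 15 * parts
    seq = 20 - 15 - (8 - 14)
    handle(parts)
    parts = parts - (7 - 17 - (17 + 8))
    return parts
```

Transformed code:
def work(seq, parts):
    parts = seq // parts
    seq = seq + seq
    parts = 15 * parts
    seq = 11
    handle(parts)
    parts = parts - -35
    return parts

parts = parts - -35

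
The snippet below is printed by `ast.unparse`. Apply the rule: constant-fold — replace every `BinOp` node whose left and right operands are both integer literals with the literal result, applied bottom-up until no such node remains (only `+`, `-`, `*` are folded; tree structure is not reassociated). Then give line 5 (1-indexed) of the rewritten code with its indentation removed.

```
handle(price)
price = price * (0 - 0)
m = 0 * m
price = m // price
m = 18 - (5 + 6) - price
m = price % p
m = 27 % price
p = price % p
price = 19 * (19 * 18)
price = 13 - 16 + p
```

Transformed code:
handle(price)
price = price * 0
m = 0 * m
price = m // price
m = 7 - price
m = price % p
m = 27 % price
p = price % p
price = 6498
price = -3 + p

m = 7 - price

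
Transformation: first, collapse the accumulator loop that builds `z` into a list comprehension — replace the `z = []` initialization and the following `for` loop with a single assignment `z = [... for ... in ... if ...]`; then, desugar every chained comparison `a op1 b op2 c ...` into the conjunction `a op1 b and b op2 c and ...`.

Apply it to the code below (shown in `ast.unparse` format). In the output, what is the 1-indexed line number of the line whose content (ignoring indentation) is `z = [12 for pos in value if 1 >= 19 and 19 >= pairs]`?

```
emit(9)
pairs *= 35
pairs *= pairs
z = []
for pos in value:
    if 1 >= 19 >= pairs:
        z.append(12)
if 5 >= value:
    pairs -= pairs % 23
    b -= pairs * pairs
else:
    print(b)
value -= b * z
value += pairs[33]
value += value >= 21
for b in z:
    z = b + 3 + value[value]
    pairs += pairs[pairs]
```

4

Transformed code:
emit(9)
pairs *= 35
pairs *= pairs
z = [12 for pos in value if 1 >= 19 and 19 >= pairs]
if 5 >= value:
    pairs -= pairs % 23
    b -= pairs * pairs
else:
    print(b)
value -= b * z
value += pairs[33]
value += value >= 21
for b in z:
    z = b + 3 + value[value]
    pairs += pairs[pairs]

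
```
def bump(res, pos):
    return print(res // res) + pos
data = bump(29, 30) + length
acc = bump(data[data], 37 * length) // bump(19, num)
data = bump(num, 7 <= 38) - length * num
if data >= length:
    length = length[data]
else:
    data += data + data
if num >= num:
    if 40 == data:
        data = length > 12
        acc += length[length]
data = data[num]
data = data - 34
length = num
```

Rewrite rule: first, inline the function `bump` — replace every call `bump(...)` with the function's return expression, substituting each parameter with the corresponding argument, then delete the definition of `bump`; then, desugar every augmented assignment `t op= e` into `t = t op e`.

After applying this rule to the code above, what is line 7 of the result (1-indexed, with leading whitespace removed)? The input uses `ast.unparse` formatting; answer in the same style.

data = data + (data + data)

Transformed code:
data = print(29 // 29) + 30 + length
acc = (print(data[data] // data[data]) + 37 * length) // (print(19 // 19) + num)
data = print(num // num) + (7 <= 38) - length * num
if data >= length:
    length = length[data]
else:
    data = data + (data + data)
if num >= num:
    if 40 == data:
        data = length > 12
        acc = acc + length[length]
data = data[num]
data = data - 34
length = num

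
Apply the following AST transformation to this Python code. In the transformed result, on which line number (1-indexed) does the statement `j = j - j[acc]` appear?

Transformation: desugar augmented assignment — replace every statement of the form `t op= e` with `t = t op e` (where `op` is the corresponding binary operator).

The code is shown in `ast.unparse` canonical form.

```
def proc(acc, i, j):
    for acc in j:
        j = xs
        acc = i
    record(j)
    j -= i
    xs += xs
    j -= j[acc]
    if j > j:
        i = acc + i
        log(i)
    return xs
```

8

Transformed code:
def proc(acc, i, j):
    for acc in j:
        j = xs
        acc = i
    record(j)
    j = j - i
    xs = xs + xs
    j = j - j[acc]
    if j > j:
        i = acc + i
        log(i)
    return xs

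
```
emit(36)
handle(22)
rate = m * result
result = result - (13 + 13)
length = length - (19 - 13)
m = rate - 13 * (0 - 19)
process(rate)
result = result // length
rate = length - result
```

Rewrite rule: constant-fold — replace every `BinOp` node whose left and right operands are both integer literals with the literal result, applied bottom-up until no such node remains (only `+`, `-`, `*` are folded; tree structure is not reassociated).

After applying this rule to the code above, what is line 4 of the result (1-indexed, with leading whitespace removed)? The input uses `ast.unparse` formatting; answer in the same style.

Transformed code:
emit(36)
handle(22)
rate = m * result
result = result - 26
length = length - 6
m = rate - -247
process(rate)
result = result // length
rate = length - result

result = result - 26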